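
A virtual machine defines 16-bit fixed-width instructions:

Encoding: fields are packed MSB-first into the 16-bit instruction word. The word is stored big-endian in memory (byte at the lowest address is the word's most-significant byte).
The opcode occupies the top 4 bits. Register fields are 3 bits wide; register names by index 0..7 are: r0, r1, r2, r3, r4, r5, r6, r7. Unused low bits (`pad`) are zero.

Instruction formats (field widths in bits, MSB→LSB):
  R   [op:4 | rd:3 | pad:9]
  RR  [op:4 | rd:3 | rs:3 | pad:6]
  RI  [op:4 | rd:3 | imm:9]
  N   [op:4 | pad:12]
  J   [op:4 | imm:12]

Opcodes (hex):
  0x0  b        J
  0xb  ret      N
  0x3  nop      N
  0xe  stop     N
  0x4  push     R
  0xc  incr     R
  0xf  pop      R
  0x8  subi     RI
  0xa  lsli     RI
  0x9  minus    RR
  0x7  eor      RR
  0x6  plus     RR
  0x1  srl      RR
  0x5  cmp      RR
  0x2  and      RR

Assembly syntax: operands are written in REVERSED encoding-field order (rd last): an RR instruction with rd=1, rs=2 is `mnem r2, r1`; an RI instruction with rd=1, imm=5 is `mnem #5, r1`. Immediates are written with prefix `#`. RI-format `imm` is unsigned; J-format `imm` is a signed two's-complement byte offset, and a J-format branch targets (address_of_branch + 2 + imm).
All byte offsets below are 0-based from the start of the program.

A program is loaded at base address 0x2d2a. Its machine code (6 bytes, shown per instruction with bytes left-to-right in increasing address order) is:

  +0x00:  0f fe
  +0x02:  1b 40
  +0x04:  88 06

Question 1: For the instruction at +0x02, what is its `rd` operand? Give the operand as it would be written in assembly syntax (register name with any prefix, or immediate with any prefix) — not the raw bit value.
r5

[02] 1b 40 → 0x1b40
  op=0x1b40>>12=0x1 ⇒ srl (RR)
  [11:9] rd=5 = r5
  [8:6] rs=5 = r5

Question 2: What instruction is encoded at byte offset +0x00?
+0x00: 0f fe ⇒ word 0x0ffe (big)
  top 4b → 0x0 → b [J]
  [11:0] imm=4094 (s12→-2) = #-2

b #-2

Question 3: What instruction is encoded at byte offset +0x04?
[04] 88 06 → 0x8806
  top 4b → 0x8 → subi [RI]
  rd: (w>>9)&0x7=0x4 → r4
  imm: (w>>0)&0x1ff=0x6 → #6

subi #6, r4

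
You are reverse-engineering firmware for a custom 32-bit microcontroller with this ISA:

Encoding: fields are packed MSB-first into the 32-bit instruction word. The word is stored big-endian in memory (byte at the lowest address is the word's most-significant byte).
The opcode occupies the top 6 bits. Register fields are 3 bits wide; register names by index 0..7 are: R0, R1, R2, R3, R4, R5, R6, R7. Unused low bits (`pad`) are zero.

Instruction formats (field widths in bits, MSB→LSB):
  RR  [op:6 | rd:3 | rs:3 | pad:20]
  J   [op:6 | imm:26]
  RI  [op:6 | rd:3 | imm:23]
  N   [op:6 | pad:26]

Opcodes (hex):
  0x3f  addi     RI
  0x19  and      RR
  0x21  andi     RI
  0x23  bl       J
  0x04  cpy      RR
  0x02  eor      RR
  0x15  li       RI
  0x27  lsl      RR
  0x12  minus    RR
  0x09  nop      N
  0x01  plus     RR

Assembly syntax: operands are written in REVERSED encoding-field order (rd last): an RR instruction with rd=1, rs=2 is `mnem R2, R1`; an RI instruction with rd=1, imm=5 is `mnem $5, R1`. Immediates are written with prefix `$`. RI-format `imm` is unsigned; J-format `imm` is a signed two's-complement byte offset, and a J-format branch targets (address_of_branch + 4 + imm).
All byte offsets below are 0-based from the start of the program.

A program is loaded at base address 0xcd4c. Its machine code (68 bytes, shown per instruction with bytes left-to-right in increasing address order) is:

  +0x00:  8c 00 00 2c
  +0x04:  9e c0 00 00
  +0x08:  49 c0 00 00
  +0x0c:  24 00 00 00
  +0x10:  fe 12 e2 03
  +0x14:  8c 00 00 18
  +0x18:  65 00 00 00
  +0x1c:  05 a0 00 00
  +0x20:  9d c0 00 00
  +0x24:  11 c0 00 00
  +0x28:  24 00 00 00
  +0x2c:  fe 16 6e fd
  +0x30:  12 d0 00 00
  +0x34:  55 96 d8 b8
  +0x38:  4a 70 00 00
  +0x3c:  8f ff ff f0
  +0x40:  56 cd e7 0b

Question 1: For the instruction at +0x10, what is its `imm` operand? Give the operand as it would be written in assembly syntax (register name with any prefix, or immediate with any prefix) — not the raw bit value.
$1237507

off 0x10: read fe 12 e2 03 as big → 0xfe12e203
  op=0xfe12e203>>26=0x3f ⇒ addi (RI)
  [25:23] rd=4 = R4
  [22:0] imm=1237507 = $1237507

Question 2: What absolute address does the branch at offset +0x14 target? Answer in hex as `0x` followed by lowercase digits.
+0x14: 8c 00 00 18 ⇒ word 0x8c000018 (big)
  opcode bits[31:26]=0x23: bl/J
  [25:0] imm=24 = $24
  target = base 0xcd4c + off 0x14 + 4 + imm 24 = 0xcd7c

0xcd7c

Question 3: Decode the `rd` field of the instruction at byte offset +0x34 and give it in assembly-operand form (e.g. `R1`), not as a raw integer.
R3

off 0x34: read 55 96 d8 b8 as big → 0x5596d8b8
  op=0x5596d8b8>>26=0x15 ⇒ li (RI)
  rd: (w>>23)&0x7=0x3 → R3
  imm: (w>>0)&0x7fffff=0x16d8b8 → $1497272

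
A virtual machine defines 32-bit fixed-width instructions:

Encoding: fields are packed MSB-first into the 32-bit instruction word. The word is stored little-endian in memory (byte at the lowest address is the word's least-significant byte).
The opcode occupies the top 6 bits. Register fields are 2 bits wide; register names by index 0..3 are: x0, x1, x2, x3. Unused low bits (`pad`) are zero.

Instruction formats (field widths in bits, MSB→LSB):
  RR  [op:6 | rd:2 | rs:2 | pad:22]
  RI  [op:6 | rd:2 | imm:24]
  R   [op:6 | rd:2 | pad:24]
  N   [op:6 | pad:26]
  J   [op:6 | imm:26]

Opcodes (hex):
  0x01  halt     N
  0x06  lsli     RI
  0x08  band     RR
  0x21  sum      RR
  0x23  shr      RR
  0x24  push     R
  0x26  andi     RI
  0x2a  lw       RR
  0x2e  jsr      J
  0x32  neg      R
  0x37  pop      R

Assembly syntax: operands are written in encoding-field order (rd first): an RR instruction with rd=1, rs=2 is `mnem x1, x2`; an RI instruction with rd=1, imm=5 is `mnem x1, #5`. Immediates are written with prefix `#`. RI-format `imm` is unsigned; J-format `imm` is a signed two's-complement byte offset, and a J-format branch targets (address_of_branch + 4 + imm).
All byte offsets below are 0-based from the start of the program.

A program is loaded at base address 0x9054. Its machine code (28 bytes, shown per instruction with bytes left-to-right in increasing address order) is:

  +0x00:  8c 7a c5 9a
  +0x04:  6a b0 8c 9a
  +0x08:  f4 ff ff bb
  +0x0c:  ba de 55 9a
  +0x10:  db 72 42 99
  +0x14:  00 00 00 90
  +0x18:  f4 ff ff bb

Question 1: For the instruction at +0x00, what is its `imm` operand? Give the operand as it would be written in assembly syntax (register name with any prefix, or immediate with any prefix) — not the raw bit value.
#12941964

off 0x00: read 8c 7a c5 9a as little → 0x9ac57a8c
  opcode bits[31:26]=0x26: andi/RI
  [25:24] rd=2 = x2
  [23:0] imm=12941964 = #12941964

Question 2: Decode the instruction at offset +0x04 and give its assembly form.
andi x2, #9220202

off 0x04: read 6a b0 8c 9a as little → 0x9a8cb06a
  top 6b → 0x26 → andi [RI]
  rd: (w>>24)&0x3=0x2 → x2
  imm: (w>>0)&0xffffff=0x8cb06a → #9220202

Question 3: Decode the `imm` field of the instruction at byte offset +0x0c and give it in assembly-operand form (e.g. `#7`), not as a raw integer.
[0c] ba de 55 9a → 0x9a55deba
  op=0x9a55deba>>26=0x26 ⇒ andi (RI)
  rd@[25:24]=0x2 ⇒ x2
  imm@[23:0]=0x55deba ⇒ #5627578

#5627578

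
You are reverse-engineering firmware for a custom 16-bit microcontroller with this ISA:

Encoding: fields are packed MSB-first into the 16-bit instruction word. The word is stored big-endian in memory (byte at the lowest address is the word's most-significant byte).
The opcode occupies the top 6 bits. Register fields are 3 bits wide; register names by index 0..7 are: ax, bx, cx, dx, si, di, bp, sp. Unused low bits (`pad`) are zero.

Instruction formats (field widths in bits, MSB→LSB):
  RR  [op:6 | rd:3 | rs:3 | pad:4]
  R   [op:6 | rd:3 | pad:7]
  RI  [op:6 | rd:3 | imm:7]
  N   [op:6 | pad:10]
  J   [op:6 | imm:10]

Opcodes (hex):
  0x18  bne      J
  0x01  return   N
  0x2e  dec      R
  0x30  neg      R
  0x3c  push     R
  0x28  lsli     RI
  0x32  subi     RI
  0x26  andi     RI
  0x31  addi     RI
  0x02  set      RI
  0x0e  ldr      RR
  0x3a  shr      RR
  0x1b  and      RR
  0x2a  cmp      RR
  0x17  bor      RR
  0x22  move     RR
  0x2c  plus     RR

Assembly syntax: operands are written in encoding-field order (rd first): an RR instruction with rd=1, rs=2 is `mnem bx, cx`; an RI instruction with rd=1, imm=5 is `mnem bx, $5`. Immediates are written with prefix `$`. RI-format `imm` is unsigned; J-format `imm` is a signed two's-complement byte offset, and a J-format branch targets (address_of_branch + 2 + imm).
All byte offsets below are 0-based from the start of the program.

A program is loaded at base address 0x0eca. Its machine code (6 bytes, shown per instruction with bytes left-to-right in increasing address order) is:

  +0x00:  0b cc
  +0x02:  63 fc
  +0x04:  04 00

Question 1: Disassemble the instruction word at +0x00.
off 0x00: read 0b cc as big → 0x0bcc
  op=0x0bcc>>10=0x2 ⇒ set (RI)
  rd: (w>>7)&0x7=0x7 → sp
  imm: (w>>0)&0x7f=0x4c → $76

set sp, $76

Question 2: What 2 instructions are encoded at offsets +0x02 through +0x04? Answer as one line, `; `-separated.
bne $-4; return

@+02  big-endian(63 fc) = 0x63fc
  opcode bits[15:10]=0x18: bne/J
  imm: (w>>0)&0x3ff=0x3fc (s10→-4) → $-4
@+04  big-endian(04 00) = 0x0400
  opcode bits[15:10]=0x1: return/N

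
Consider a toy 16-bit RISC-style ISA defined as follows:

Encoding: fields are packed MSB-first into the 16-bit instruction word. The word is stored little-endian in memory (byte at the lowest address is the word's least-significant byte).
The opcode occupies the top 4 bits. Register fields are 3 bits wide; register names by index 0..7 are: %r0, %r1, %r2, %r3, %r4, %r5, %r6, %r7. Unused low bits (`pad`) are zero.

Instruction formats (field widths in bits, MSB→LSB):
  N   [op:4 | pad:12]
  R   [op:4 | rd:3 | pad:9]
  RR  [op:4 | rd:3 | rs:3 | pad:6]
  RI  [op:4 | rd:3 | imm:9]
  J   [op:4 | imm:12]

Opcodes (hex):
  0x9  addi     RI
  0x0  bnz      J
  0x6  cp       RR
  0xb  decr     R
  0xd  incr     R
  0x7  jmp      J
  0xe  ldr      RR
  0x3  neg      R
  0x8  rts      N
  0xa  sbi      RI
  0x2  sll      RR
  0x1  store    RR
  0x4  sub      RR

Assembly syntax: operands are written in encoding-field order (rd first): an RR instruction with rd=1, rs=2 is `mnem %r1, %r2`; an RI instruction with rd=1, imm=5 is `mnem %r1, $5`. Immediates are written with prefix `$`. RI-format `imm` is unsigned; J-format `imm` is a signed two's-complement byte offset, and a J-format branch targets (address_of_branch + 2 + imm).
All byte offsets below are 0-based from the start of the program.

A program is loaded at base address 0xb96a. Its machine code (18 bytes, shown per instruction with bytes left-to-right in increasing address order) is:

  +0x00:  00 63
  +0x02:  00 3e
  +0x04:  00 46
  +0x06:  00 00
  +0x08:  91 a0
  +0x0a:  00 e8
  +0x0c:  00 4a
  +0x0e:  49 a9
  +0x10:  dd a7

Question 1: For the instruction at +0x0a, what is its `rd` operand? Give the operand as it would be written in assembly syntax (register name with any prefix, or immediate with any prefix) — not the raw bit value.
%r4

@+0a  little-endian(00 e8) = 0xe800
  opcode bits[15:12]=0xe: ldr/RR
  rd@[11:9]=0x4 ⇒ %r4
  rs@[8:6]=0x0 ⇒ %r0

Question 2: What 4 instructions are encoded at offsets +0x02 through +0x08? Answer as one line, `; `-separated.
neg %r7; sub %r3, %r0; bnz $0; sbi %r0, $145

@+02  little-endian(00 3e) = 0x3e00
  op=0x3e00>>12=0x3 ⇒ neg (R)
  [11:9] rd=7 = %r7
@+04  little-endian(00 46) = 0x4600
  op=0x4600>>12=0x4 ⇒ sub (RR)
  [11:9] rd=3 = %r3
  [8:6] rs=0 = %r0
@+06  little-endian(00 00) = 0x0000
  op=0x0000>>12=0x0 ⇒ bnz (J)
  [11:0] imm=0 = $0
@+08  little-endian(91 a0) = 0xa091
  op=0xa091>>12=0xa ⇒ sbi (RI)
  [11:9] rd=0 = %r0
  [8:0] imm=145 = $145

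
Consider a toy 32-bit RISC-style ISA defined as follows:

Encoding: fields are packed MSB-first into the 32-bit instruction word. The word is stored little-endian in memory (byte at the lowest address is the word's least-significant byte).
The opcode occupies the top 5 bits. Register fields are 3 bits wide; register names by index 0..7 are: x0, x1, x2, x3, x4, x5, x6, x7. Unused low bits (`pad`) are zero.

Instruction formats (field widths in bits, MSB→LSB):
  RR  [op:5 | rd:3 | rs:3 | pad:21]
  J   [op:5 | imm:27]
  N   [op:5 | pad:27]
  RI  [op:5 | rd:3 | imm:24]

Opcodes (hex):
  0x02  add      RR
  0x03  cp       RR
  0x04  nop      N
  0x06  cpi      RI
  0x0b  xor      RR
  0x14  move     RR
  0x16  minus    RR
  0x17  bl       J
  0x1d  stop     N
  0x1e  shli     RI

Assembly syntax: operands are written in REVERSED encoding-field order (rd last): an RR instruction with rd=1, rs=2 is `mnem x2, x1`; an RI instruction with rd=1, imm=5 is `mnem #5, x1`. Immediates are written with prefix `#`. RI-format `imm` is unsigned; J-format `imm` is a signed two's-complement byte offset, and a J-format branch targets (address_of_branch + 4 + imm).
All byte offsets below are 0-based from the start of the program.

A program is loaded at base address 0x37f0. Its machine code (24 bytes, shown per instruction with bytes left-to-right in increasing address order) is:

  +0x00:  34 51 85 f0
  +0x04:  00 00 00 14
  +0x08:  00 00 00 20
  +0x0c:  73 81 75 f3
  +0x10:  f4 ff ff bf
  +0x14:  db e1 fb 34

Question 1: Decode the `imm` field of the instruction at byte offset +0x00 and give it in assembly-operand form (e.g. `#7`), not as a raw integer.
#8737076

[00] 34 51 85 f0 → 0xf0855134
  opcode bits[31:27]=0x1e: shli/RI
  rd: (w>>24)&0x7=0x0 → x0
  imm: (w>>0)&0xffffff=0x855134 → #8737076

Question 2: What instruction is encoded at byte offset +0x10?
[10] f4 ff ff bf → 0xbffffff4
  opcode bits[31:27]=0x17: bl/J
  [26:0] imm=134217716 (s27→-12) = #-12

bl #-12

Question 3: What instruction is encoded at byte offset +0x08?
nop

@+08  little-endian(00 00 00 20) = 0x20000000
  op=0x20000000>>27=0x4 ⇒ nop (N)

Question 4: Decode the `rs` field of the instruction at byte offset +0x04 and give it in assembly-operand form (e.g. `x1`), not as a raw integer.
[04] 00 00 00 14 → 0x14000000
  op=0x14000000>>27=0x2 ⇒ add (RR)
  [26:24] rd=4 = x4
  [23:21] rs=0 = x0

x0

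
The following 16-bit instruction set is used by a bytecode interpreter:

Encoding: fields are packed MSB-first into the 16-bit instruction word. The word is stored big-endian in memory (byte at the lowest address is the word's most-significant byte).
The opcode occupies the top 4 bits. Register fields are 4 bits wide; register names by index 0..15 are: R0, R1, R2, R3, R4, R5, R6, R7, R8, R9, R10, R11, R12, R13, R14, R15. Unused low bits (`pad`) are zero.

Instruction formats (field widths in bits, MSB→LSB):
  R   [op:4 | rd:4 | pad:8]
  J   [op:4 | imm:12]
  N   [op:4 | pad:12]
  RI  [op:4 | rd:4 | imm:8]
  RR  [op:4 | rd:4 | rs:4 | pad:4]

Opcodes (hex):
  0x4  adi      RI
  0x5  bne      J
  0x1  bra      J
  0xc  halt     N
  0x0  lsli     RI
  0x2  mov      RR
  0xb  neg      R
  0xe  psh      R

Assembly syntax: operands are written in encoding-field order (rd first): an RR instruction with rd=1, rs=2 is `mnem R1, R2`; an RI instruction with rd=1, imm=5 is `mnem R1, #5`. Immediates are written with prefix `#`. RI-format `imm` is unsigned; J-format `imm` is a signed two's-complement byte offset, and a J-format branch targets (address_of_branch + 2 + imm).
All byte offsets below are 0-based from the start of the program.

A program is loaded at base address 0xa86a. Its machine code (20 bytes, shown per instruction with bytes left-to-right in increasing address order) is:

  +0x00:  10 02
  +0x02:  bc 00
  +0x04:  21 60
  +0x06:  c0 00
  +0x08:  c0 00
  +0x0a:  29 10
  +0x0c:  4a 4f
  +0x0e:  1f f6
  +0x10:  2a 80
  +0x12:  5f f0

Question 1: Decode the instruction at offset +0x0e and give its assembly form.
bra #-10

@+0e  big-endian(1f f6) = 0x1ff6
  opcode bits[15:12]=0x1: bra/J
  imm@[11:0]=0xff6 (s12→-10) ⇒ #-10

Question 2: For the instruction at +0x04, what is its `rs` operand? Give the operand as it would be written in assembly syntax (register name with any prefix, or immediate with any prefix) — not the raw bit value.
[04] 21 60 → 0x2160
  opcode bits[15:12]=0x2: mov/RR
  [11:8] rd=1 = R1
  [7:4] rs=6 = R6

R6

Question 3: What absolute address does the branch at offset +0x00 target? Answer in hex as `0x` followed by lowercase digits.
0xa86e

off 0x00: read 10 02 as big → 0x1002
  top 4b → 0x1 → bra [J]
  imm@[11:0]=0x2 ⇒ #2
  target = base 0xa86a + off 0x00 + 2 + imm 2 = 0xa86e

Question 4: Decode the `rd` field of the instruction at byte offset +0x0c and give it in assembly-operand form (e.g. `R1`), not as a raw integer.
+0x0c: 4a 4f ⇒ word 0x4a4f (big)
  opcode bits[15:12]=0x4: adi/RI
  rd: (w>>8)&0xf=0xa → R10
  imm: (w>>0)&0xff=0x4f → #79

R10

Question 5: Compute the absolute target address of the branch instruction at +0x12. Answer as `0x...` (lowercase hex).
0xa86e

+0x12: 5f f0 ⇒ word 0x5ff0 (big)
  op=0x5ff0>>12=0x5 ⇒ bne (J)
  imm: (w>>0)&0xfff=0xff0 (s12→-16) → #-16
  target = base 0xa86a + off 0x12 + 2 + imm -16 = 0xa86e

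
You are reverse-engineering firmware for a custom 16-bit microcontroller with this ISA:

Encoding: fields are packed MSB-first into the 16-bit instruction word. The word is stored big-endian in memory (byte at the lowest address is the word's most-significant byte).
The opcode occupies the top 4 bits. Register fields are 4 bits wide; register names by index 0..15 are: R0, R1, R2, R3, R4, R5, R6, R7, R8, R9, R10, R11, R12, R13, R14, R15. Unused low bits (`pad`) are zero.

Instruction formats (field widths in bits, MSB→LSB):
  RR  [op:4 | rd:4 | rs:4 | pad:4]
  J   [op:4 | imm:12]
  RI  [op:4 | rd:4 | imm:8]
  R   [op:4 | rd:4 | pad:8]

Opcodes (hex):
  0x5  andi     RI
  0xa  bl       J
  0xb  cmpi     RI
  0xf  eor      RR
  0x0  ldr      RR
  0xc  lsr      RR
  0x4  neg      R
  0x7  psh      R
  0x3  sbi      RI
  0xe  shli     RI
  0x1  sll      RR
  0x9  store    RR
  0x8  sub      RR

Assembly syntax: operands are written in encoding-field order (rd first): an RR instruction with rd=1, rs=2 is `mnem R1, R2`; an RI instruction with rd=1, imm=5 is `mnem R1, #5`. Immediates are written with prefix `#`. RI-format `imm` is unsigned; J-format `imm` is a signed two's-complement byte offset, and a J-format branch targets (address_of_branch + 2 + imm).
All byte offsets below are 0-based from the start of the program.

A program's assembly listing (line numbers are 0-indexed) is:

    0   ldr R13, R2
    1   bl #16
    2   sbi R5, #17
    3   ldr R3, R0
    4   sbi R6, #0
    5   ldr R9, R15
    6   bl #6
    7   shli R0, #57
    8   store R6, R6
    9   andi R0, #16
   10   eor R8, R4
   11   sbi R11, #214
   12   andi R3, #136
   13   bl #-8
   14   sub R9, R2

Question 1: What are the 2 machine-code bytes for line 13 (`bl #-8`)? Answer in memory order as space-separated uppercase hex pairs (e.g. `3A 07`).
AF F8

line 13 (bl): pack op=0xa:4|imm=-8:12 = 0xaff8; big→ af f8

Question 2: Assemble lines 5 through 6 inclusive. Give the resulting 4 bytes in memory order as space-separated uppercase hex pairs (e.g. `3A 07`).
L5: ldr op=0x0:4|rd=9:4|rs=15:4|pad=0:4 ⇒ 0x09f0 ⇒ big 09 f0
L6: bl op=0xa:4|imm=6:12 ⇒ 0xa006 ⇒ big a0 06

09 F0 A0 06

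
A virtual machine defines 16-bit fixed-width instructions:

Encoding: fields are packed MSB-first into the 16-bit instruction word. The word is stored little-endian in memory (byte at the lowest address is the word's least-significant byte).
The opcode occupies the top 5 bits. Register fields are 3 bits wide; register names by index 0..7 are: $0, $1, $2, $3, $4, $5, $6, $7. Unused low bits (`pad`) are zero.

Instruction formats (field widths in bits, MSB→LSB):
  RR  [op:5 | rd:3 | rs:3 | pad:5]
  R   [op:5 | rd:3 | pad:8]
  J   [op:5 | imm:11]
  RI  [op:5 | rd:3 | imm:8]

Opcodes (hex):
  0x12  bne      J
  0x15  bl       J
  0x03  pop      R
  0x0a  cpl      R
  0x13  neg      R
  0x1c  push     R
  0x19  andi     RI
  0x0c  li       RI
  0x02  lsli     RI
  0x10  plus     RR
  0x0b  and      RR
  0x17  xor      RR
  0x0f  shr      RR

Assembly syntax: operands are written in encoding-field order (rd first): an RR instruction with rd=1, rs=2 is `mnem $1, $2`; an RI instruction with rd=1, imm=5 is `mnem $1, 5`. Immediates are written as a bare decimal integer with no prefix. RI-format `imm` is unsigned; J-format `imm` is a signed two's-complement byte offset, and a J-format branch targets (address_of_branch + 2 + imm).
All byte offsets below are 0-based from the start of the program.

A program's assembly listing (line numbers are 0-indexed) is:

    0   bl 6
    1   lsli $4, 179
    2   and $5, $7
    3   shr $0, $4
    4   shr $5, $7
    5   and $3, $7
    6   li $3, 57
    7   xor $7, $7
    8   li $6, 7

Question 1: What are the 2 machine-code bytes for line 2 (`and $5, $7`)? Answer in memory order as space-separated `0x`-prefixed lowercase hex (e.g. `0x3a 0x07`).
2. and fields op=0xb:5|rd=5:3|rs=7:3|pad=0:5 → word 5de0h → e0 5d

0xe0 0x5d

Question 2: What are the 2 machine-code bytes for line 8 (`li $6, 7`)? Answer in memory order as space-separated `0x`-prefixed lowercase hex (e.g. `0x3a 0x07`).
line 8 (li): pack op=0xc:5|rd=6:3|imm=7:8 = 0x6607; little→ 07 66

0x07 0x66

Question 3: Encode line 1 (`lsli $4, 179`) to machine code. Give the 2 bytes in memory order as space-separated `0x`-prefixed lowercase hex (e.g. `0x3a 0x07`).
1. lsli fields op=0x2:5|rd=4:3|imm=179:8 → word 14b3h → b3 14

0xb3 0x14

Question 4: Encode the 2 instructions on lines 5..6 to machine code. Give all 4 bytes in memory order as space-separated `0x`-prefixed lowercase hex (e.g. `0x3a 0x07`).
0xe0 0x5b 0x39 0x63

5. and fields op=0xb:5|rd=3:3|rs=7:3|pad=0:5 → word 5be0h → e0 5b
6. li fields op=0xc:5|rd=3:3|imm=57:8 → word 6339h → 39 63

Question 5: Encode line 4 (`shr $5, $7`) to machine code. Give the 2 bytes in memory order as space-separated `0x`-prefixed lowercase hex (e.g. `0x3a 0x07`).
L4: shr op=0xf:5|rd=5:3|rs=7:3|pad=0:5 ⇒ 0x7de0 ⇒ little e0 7d

0xe0 0x7d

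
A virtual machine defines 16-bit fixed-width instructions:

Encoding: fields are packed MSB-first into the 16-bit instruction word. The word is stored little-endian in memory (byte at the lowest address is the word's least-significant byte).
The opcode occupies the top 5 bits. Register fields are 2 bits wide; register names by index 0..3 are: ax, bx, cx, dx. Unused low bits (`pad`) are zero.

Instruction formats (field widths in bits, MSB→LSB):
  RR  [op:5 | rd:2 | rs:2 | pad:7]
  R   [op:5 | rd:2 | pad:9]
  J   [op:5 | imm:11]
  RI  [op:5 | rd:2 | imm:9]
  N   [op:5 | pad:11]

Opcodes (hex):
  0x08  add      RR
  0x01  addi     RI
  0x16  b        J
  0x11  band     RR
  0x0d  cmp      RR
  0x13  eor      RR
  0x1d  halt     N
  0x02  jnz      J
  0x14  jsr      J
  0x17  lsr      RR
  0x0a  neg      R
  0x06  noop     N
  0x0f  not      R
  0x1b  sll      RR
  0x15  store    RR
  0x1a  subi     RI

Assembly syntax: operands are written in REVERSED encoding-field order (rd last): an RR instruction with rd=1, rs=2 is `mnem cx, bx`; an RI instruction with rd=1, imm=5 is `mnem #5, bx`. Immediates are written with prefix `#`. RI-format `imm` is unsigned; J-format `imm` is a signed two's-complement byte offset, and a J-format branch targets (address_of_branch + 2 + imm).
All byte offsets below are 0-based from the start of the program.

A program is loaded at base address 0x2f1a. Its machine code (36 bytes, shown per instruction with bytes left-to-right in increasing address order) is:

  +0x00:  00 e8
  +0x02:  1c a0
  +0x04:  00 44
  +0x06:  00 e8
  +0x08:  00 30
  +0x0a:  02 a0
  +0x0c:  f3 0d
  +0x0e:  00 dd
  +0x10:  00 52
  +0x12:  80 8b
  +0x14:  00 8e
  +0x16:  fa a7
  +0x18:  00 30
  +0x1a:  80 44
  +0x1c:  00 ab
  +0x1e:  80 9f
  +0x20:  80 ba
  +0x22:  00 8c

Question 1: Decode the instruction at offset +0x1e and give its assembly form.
eor dx, dx

[1e] 80 9f → 0x9f80
  opcode bits[15:11]=0x13: eor/RR
  rd@[10:9]=0x3 ⇒ dx
  rs@[8:7]=0x3 ⇒ dx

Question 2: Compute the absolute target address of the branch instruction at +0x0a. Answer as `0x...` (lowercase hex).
0x2f28

+0x0a: 02 a0 ⇒ word 0xa002 (little)
  opcode bits[15:11]=0x14: jsr/J
  imm@[10:0]=0x2 ⇒ #2
  target = base 0x2f1a + off 0x0a + 2 + imm 2 = 0x2f28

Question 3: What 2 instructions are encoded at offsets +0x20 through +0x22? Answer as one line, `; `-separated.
+0x20: 80 ba ⇒ word 0xba80 (little)
  top 5b → 0x17 → lsr [RR]
  [10:9] rd=1 = bx
  [8:7] rs=1 = bx
+0x22: 00 8c ⇒ word 0x8c00 (little)
  top 5b → 0x11 → band [RR]
  [10:9] rd=2 = cx
  [8:7] rs=0 = ax

lsr bx, bx; band ax, cx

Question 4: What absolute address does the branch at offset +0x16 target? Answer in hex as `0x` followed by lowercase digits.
@+16  little-endian(fa a7) = 0xa7fa
  top 5b → 0x14 → jsr [J]
  imm@[10:0]=0x7fa (s11→-6) ⇒ #-6
  target = base 0x2f1a + off 0x16 + 2 + imm -6 = 0x2f2c

0x2f2c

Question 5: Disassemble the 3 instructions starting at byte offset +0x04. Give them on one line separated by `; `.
add ax, cx; halt; noop

[04] 00 44 → 0x4400
  op=0x4400>>11=0x8 ⇒ add (RR)
  [10:9] rd=2 = cx
  [8:7] rs=0 = ax
[06] 00 e8 → 0xe800
  op=0xe800>>11=0x1d ⇒ halt (N)
[08] 00 30 → 0x3000
  op=0x3000>>11=0x6 ⇒ noop (N)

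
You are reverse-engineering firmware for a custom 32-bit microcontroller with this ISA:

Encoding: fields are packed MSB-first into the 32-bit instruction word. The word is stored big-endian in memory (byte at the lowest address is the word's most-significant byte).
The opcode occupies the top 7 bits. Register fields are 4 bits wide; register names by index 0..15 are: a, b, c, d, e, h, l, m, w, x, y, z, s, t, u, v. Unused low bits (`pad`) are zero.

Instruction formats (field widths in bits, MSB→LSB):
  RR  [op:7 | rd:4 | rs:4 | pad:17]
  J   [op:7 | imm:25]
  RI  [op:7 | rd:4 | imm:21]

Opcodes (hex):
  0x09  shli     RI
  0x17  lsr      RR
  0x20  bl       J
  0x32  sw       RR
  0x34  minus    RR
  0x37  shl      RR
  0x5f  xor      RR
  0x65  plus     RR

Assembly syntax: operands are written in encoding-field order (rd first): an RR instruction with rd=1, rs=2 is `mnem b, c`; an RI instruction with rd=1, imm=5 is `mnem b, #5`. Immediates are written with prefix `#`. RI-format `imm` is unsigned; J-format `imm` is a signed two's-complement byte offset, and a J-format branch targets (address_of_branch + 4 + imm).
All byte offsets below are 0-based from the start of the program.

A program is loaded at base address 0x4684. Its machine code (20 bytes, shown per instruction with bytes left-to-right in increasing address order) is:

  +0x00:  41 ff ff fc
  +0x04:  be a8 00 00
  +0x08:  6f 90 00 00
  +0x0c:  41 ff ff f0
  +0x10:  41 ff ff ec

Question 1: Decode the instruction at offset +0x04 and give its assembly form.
off 0x04: read be a8 00 00 as big → 0xbea80000
  opcode bits[31:25]=0x5f: xor/RR
  [24:21] rd=5 = h
  [20:17] rs=4 = e

xor h, e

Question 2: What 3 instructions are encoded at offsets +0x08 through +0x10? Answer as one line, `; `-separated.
shl s, w; bl #-16; bl #-20

@+08  big-endian(6f 90 00 00) = 0x6f900000
  top 7b → 0x37 → shl [RR]
  rd: (w>>21)&0xf=0xc → s
  rs: (w>>17)&0xf=0x8 → w
@+0c  big-endian(41 ff ff f0) = 0x41fffff0
  top 7b → 0x20 → bl [J]
  imm: (w>>0)&0x1ffffff=0x1fffff0 (s25→-16) → #-16
@+10  big-endian(41 ff ff ec) = 0x41ffffec
  top 7b → 0x20 → bl [J]
  imm: (w>>0)&0x1ffffff=0x1ffffec (s25→-20) → #-20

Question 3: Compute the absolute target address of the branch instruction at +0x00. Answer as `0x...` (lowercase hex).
@+00  big-endian(41 ff ff fc) = 0x41fffffc
  top 7b → 0x20 → bl [J]
  imm: (w>>0)&0x1ffffff=0x1fffffc (s25→-4) → #-4
  target = base 0x4684 + off 0x00 + 4 + imm -4 = 0x4684

0x4684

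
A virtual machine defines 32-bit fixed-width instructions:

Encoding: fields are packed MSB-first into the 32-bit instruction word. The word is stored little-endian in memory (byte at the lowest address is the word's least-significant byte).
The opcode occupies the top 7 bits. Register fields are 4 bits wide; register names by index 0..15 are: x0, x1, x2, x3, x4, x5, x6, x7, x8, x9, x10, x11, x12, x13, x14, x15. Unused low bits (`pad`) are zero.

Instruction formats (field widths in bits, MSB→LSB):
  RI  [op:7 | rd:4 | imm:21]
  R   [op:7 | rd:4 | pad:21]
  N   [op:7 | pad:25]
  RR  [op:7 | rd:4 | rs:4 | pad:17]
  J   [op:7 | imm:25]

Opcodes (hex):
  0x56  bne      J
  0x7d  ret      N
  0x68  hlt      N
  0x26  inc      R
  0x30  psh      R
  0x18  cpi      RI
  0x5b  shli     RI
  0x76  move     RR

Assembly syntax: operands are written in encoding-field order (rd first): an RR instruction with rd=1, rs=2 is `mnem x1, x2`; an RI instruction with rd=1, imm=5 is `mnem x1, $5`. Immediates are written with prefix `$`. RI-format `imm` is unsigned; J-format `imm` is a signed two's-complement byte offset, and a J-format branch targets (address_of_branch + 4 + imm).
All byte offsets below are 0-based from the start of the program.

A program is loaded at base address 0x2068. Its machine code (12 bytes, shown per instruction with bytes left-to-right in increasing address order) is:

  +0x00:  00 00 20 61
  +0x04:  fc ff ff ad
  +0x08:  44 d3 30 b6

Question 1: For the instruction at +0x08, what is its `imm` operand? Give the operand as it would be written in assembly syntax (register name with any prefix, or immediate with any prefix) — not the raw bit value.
+0x08: 44 d3 30 b6 ⇒ word 0xb630d344 (little)
  opcode bits[31:25]=0x5b: shli/RI
  rd@[24:21]=0x1 ⇒ x1
  imm@[20:0]=0x10d344 ⇒ $1102660

$1102660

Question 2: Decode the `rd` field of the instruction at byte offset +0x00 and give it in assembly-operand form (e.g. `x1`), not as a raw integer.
[00] 00 00 20 61 → 0x61200000
  op=0x61200000>>25=0x30 ⇒ psh (R)
  rd@[24:21]=0x9 ⇒ x9

x9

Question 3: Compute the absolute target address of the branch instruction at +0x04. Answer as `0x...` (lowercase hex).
0x206c

@+04  little-endian(fc ff ff ad) = 0xadfffffc
  top 7b → 0x56 → bne [J]
  [24:0] imm=33554428 (s25→-4) = $-4
  target = base 0x2068 + off 0x04 + 4 + imm -4 = 0x206c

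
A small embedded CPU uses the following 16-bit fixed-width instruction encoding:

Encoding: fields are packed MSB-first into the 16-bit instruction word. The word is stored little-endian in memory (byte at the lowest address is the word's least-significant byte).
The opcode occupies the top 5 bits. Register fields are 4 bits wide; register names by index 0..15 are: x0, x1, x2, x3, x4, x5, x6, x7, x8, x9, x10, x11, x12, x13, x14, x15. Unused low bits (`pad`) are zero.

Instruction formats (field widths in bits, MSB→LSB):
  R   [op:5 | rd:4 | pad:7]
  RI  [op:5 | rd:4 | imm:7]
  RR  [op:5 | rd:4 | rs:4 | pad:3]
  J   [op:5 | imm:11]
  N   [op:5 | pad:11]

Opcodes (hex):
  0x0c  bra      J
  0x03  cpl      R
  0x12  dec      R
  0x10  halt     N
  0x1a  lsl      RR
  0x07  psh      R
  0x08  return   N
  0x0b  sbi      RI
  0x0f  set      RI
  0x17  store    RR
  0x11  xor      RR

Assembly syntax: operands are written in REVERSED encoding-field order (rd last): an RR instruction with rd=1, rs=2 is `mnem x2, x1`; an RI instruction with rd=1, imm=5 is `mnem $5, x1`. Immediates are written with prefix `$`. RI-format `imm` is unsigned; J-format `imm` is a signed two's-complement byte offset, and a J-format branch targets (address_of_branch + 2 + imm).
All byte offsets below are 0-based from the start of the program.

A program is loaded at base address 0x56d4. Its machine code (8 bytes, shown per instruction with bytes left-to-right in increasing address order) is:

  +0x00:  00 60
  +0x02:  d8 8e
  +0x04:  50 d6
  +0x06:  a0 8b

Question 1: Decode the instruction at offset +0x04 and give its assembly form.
+0x04: 50 d6 ⇒ word 0xd650 (little)
  top 5b → 0x1a → lsl [RR]
  [10:7] rd=12 = x12
  [6:3] rs=10 = x10

lsl x10, x12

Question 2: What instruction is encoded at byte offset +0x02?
xor x11, x13

@+02  little-endian(d8 8e) = 0x8ed8
  opcode bits[15:11]=0x11: xor/RR
  [10:7] rd=13 = x13
  [6:3] rs=11 = x11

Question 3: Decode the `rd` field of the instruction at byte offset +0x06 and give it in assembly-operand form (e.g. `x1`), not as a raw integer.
x7

[06] a0 8b → 0x8ba0
  opcode bits[15:11]=0x11: xor/RR
  [10:7] rd=7 = x7
  [6:3] rs=4 = x4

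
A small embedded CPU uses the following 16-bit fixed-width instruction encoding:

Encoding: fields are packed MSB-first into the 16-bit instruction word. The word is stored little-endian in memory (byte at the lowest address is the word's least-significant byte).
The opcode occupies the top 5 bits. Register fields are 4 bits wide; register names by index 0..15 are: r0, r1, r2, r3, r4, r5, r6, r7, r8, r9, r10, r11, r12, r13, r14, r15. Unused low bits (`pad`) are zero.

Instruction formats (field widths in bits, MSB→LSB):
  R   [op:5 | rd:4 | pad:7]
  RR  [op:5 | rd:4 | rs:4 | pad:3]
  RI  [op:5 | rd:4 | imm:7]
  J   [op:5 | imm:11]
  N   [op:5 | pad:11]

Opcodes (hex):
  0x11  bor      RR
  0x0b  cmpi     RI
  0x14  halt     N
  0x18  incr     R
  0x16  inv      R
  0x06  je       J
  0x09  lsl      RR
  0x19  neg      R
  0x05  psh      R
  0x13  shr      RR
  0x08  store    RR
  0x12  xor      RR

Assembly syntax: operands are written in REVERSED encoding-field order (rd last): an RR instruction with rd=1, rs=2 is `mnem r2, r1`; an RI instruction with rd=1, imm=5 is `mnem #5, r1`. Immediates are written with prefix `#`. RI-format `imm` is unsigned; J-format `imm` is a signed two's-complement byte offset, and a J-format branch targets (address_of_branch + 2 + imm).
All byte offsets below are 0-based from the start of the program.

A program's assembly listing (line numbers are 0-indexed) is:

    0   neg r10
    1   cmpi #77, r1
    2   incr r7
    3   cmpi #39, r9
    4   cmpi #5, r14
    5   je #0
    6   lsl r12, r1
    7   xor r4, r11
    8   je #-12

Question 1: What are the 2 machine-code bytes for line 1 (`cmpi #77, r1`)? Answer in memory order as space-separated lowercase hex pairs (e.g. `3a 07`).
line 1 (cmpi): pack op=0xb:5|rd=1:4|imm=77:7 = 0x58cd; little→ cd 58

cd 58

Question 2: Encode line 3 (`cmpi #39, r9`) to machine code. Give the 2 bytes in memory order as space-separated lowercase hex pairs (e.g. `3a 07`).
a7 5c

line 3 (cmpi): pack op=0xb:5|rd=9:4|imm=39:7 = 0x5ca7; little→ a7 5c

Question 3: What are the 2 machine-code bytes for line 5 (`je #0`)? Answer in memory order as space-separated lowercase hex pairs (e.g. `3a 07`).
00 30

5. je fields op=0x6:5|imm=0:11 → word 3000h → 00 30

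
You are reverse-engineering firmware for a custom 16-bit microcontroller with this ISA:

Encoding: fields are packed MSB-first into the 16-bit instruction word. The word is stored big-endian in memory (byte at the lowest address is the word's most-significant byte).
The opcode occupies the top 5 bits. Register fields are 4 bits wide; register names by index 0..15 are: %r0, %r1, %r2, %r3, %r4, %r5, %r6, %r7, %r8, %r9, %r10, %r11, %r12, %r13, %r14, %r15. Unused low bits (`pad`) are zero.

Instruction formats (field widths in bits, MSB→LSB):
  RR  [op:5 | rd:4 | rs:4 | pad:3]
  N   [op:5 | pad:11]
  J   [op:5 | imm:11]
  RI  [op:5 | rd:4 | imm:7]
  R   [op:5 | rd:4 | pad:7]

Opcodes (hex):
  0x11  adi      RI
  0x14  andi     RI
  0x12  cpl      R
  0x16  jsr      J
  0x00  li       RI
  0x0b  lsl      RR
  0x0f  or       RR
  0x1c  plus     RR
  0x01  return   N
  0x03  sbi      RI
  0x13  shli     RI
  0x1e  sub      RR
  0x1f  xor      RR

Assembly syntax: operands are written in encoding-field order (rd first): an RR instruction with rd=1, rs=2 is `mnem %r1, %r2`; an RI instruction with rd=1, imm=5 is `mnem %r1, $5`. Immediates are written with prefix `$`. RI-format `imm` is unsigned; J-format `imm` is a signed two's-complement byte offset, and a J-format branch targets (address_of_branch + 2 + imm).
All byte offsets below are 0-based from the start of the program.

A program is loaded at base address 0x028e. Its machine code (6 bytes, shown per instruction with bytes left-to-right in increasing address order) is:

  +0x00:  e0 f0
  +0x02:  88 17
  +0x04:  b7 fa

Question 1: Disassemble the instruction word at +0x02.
adi %r0, $23

@+02  big-endian(88 17) = 0x8817
  opcode bits[15:11]=0x11: adi/RI
  rd: (w>>7)&0xf=0x0 → %r0
  imm: (w>>0)&0x7f=0x17 → $23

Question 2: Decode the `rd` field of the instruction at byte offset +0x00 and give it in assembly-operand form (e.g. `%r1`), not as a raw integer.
%r1

@+00  big-endian(e0 f0) = 0xe0f0
  op=0xe0f0>>11=0x1c ⇒ plus (RR)
  rd: (w>>7)&0xf=0x1 → %r1
  rs: (w>>3)&0xf=0xe → %r14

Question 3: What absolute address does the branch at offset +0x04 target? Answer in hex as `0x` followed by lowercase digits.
0x028e

@+04  big-endian(b7 fa) = 0xb7fa
  opcode bits[15:11]=0x16: jsr/J
  [10:0] imm=2042 (s11→-6) = $-6
  target = base 0x028e + off 0x04 + 2 + imm -6 = 0x028e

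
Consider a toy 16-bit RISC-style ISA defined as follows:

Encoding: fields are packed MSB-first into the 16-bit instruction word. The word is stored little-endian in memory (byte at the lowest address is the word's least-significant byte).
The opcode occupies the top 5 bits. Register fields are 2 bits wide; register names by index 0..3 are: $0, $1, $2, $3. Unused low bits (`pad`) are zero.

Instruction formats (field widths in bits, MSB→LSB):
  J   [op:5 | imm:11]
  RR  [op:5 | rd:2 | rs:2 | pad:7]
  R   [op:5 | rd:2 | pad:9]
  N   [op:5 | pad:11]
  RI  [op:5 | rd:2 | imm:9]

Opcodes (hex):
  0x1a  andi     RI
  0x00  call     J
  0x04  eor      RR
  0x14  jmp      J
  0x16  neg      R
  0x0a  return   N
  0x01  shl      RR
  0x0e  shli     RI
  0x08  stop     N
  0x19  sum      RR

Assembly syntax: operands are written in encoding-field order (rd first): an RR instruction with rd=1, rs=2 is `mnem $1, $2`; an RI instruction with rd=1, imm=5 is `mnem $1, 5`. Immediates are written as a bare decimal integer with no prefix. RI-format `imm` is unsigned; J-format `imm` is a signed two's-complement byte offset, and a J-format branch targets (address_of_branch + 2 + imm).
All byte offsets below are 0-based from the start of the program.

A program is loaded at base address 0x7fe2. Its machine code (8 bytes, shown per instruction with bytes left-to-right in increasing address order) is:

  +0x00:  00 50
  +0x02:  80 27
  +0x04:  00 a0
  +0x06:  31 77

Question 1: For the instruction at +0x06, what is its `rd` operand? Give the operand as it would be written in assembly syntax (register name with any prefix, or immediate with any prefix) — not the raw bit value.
+0x06: 31 77 ⇒ word 0x7731 (little)
  opcode bits[15:11]=0xe: shli/RI
  rd@[10:9]=0x3 ⇒ $3
  imm@[8:0]=0x131 ⇒ 305

$3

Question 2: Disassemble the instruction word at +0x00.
[00] 00 50 → 0x5000
  top 5b → 0xa → return [N]

return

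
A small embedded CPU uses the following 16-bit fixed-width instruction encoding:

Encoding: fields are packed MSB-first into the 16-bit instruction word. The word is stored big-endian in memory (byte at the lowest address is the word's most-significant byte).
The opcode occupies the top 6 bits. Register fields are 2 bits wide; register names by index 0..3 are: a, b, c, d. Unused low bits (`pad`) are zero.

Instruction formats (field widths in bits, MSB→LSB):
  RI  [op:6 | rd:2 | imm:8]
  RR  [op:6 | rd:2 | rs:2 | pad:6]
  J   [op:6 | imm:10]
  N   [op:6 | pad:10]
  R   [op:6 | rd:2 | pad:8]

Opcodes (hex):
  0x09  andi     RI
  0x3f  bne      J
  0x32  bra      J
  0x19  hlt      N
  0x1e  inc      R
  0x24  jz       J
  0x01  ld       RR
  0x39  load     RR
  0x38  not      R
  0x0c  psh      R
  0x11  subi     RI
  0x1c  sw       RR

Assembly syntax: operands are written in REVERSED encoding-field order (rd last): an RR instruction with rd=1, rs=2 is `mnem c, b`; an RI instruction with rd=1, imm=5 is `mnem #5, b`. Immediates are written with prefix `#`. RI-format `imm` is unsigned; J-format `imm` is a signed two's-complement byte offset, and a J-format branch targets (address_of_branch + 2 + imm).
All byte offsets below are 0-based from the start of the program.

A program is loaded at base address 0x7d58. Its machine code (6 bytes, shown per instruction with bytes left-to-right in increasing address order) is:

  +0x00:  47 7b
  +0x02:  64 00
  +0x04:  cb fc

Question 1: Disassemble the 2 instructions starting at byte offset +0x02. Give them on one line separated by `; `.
hlt; bra #-4

[02] 64 00 → 0x6400
  opcode bits[15:10]=0x19: hlt/N
[04] cb fc → 0xcbfc
  opcode bits[15:10]=0x32: bra/J
  imm: (w>>0)&0x3ff=0x3fc (s10→-4) → #-4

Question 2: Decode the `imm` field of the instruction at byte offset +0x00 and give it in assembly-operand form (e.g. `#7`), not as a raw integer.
#123

@+00  big-endian(47 7b) = 0x477b
  opcode bits[15:10]=0x11: subi/RI
  [9:8] rd=3 = d
  [7:0] imm=123 = #123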